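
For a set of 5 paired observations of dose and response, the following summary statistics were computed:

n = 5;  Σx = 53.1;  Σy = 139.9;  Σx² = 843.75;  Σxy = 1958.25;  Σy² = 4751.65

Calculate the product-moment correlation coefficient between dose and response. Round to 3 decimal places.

Sxx = Σx² − (Σx)²/n = 843.75 − 563.922 = 279.828
Sxy = Σxy − (Σx)(Σy)/n = 1958.25 − 1485.738 = 472.512
Syy = Σy² − (Σy)²/n = 4751.65 − 3914.402 = 837.248
r = Sxy/√(Sxx·Syy) = 472.512/√(234285.433344) = 472.512/484.030405 = 0.976203

0.976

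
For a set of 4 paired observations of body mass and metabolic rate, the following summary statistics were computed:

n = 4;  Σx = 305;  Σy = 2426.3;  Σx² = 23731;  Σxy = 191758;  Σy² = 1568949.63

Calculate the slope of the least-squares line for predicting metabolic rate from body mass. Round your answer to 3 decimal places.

Sxx = Σx² − (Σx)²/n = 23731 − 23256.25 = 474.75
Sxy = Σxy − (Σx)(Σy)/n = 191758 − 185005.375 = 6752.625
b = Sxy/Sxx = 6752.625/474.75 = 14.223539

14.224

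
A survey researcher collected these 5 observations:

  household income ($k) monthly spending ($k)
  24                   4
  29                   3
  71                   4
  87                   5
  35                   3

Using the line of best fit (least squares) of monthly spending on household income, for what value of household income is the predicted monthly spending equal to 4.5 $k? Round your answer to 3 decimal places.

n = 5, Σx = 246, Σy = 19, Σxy = 1007, Σx² = 15252
Sxx = Σx² − (Σx)²/n = 15252 − 12103.2 = 3148.8
Sxy = Σxy − (Σx)(Σy)/n = 1007 − 934.8 = 72.2
b = Sxy/Sxx = 72.2/3148.8 = 0.022929
a = ȳ − b·x̄ = 3.8 − 0.022929·49.2 = 2.671875
Set a + b·x = 4.5: x = (4.5 − 2.671875) / 0.022929 = 79.728532

79.729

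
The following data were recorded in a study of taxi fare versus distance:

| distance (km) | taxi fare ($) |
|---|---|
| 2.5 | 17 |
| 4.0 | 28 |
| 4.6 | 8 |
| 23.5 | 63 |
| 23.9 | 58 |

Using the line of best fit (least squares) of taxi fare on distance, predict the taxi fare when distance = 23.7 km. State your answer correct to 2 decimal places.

60.23

n = 5, Σx = 58.5, Σy = 174, Σxy = 3058, Σx² = 1166.87
Sxx = Σx² − (Σx)²/n = 1166.87 − 684.45 = 482.42
Sxy = Σxy − (Σx)(Σy)/n = 3058 − 2035.8 = 1022.2
b = Sxy/Sxx = 1022.2/482.42 = 2.118901
a = ȳ − b·x̄ = 34.8 − 2.118901·11.7 = 10.008864
ŷ(23.7) = a + b·23.7 = 10.008864 + 2.118901·23.7 = 60.226807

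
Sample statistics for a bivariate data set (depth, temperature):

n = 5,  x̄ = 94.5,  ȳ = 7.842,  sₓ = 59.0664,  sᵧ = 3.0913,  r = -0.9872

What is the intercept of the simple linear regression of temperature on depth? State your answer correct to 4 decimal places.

b = r · sᵧ/sₓ = -0.9872 · 3.0913/59.0664 = -0.051666
a = ȳ − b·x̄ = 7.842 − (-0.051666)·94.5 = 12.724448

12.7244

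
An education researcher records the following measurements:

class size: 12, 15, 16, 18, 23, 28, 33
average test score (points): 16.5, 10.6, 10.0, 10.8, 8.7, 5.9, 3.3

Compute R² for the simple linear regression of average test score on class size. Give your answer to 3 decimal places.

0.870

n = 7, Σx = 145, Σy = 65.8, Σxy = 1185.6, Σx² = 3351, Σy² = 722.64
Sxx = Σx² − (Σx)²/n = 3351 − 3003.571429 = 347.428571
Sxy = Σxy − (Σx)(Σy)/n = 1185.6 − 1363 = -177.4
Syy = Σy² − (Σy)²/n = 722.64 − 618.52 = 104.12
R² = Sxy²/(Sxx·Syy) = (-177.4)²/(347.428571·104.12) = 0.869977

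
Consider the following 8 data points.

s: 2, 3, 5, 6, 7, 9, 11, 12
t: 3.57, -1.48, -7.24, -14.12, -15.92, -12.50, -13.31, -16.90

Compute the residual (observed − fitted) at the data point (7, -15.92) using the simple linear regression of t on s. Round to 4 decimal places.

-5.9682

n = 8, Σx = 55, Σy = -77.9, Σxy = -691.37, Σx² = 469
Sxx = Σx² − (Σx)²/n = 469 − 378.125 = 90.875
Sxy = Σxy − (Σx)(Σy)/n = -691.37 − (-535.5625) = -155.8075
b = Sxy/Sxx = -155.8075/90.875 = -1.714525
a = ȳ − b·x̄ = -9.7375 − (-1.714525)·6.875 = 2.049862
ŷ(7) = 2.049862 + (-1.714525)·7 = -9.951816
residual = y − ŷ = -15.92 − (-9.951816) = -5.968184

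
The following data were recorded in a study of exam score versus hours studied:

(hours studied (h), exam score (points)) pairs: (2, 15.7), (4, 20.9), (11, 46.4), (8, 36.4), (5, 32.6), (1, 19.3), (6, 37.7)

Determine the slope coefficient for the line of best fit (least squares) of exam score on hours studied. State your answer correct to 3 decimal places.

n = 7, Σx = 37, Σy = 209, Σxy = 1325.1, Σx² = 267
Sxx = Σx² − (Σx)²/n = 267 − 195.571429 = 71.428571
Sxy = Σxy − (Σx)(Σy)/n = 1325.1 − 1104.714286 = 220.385714
b = Sxy/Sxx = 220.385714/71.428571 = 3.0854

3.085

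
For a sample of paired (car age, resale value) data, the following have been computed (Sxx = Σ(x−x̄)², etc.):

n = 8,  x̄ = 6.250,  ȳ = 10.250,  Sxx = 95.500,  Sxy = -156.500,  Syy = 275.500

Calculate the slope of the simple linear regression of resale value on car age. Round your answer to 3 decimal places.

b = Sxy/Sxx = -156.5/95.5 = -1.638743

-1.639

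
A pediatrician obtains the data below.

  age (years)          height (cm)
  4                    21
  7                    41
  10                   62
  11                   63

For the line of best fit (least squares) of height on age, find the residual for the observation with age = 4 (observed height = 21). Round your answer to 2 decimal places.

-0.68

n = 4, Σx = 32, Σy = 187, Σxy = 1684, Σx² = 286
Sxx = Σx² − (Σx)²/n = 286 − 256 = 30
Sxy = Σxy − (Σx)(Σy)/n = 1684 − 1496 = 188
b = Sxy/Sxx = 188/30 = 6.266667
a = ȳ − b·x̄ = 46.75 − 6.266667·8 = -3.383333
ŷ(4) = -3.383333 + 6.266667·4 = 21.683333
residual = y − ŷ = 21 − 21.683333 = -0.683333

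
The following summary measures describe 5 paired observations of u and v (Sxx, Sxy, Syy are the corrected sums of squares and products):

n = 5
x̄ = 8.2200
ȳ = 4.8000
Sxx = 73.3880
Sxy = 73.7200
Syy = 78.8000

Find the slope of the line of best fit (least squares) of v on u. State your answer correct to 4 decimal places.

b = Sxy/Sxx = 73.72/73.388 = 1.004524

1.0045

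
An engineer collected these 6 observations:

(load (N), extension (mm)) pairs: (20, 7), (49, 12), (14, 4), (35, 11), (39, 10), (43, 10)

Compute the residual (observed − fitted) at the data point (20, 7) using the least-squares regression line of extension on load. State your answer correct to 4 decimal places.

n = 6, Σx = 200, Σy = 54, Σxy = 1989, Σx² = 7592
Sxx = Σx² − (Σx)²/n = 7592 − 6666.666667 = 925.333333
Sxy = Σxy − (Σx)(Σy)/n = 1989 − 1800 = 189
b = Sxy/Sxx = 189/925.333333 = 0.204251
a = ȳ − b·x̄ = 9 − 0.204251·33.333333 = 2.191643
ŷ(20) = 2.191643 + 0.204251·20 = 6.276657
residual = y − ŷ = 7 − 6.276657 = 0.723343

0.7233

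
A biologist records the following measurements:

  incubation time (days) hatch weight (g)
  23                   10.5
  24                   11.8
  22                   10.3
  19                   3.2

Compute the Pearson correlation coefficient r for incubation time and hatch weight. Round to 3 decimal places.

0.972

n = 4, Σx = 88, Σy = 35.8, Σxy = 812.1, Σx² = 1950, Σy² = 365.82
Sxx = Σx² − (Σx)²/n = 1950 − 1936 = 14
Sxy = Σxy − (Σx)(Σy)/n = 812.1 − 787.6 = 24.5
Syy = Σy² − (Σy)²/n = 365.82 − 320.41 = 45.41
r = Sxy/√(Sxx·Syy) = 24.5/√(635.74) = 24.5/25.213885 = 0.971687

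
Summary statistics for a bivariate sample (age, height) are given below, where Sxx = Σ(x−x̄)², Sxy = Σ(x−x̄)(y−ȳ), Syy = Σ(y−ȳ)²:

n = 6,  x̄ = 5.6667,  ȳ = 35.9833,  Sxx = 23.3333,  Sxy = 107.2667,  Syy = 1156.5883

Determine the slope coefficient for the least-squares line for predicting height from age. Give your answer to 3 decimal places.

b = Sxy/Sxx = 107.2667/23.3333 = 4.597151

4.597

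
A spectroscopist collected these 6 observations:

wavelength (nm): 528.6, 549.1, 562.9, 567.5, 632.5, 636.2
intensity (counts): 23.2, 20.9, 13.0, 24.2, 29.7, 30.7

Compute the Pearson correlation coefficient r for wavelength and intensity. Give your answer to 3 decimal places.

n = 6, Σx = 3476.8, Σy = 141.7, Σxy = 83107.5, Σx² = 2024648.12, Σy² = 3554.27
Sxx = Σx² − (Σx)²/n = 2024648.12 − 2014689.706667 = 9958.413333
Sxy = Σxy − (Σx)(Σy)/n = 83107.5 − 82110.426667 = 997.073333
Syy = Σy² − (Σy)²/n = 3554.27 − 3346.481667 = 207.788333
r = Sxy/√(Sxx·Syy) = 997.073333/√(2069242.109178) = 997.073333/1438.486048 = 0.693141

0.693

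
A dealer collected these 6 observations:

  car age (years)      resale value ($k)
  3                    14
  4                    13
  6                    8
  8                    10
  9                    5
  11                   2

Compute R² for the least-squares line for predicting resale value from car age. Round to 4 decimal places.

0.8753

n = 6, Σx = 41, Σy = 52, Σxy = 289, Σx² = 327, Σy² = 558
Sxx = Σx² − (Σx)²/n = 327 − 280.166667 = 46.833333
Sxy = Σxy − (Σx)(Σy)/n = 289 − 355.333333 = -66.333333
Syy = Σy² − (Σy)²/n = 558 − 450.666667 = 107.333333
R² = Sxy²/(Sxx·Syy) = (-66.333333)²/(46.833333·107.333333) = 0.875334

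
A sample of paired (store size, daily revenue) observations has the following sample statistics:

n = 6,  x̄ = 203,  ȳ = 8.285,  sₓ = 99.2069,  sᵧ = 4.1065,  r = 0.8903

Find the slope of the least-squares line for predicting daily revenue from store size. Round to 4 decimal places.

b = r · sᵧ/sₓ = 0.8903 · 4.1065/99.2069 = 0.036852

0.0369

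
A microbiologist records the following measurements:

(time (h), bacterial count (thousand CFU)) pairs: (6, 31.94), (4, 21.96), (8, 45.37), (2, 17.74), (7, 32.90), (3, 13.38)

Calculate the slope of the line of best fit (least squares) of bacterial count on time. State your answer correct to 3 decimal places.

n = 6, Σx = 30, Σy = 163.29, Σxy = 948.36, Σx² = 178
Sxx = Σx² − (Σx)²/n = 178 − 150 = 28
Sxy = Σxy − (Σx)(Σy)/n = 948.36 − 816.45 = 131.91
b = Sxy/Sxx = 131.91/28 = 4.711071

4.711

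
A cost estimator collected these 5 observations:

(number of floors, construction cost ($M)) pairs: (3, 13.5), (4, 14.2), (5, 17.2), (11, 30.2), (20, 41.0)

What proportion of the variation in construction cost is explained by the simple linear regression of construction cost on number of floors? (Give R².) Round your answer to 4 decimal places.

n = 5, Σx = 43, Σy = 116.1, Σxy = 1335.5, Σx² = 571, Σy² = 3272.77
Sxx = Σx² − (Σx)²/n = 571 − 369.8 = 201.2
Sxy = Σxy − (Σx)(Σy)/n = 1335.5 − 998.46 = 337.04
Syy = Σy² − (Σy)²/n = 3272.77 − 2695.842 = 576.928
R² = Sxy²/(Sxx·Syy) = (337.04)²/(201.2·576.928) = 0.978618

0.9786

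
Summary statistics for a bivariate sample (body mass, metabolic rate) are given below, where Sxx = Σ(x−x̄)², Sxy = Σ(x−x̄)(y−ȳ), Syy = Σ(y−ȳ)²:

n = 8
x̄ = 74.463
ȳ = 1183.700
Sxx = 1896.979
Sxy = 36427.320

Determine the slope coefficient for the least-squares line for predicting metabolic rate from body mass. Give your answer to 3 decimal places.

19.203

b = Sxy/Sxx = 36427.32/1896.979 = 19.202806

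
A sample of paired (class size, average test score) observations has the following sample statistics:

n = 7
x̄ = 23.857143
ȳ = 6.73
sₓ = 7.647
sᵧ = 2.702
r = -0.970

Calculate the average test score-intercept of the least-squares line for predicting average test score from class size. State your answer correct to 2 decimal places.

14.91

b = r · sᵧ/sₓ = -0.97 · 2.702/7.647 = -0.342741
a = ȳ − b·x̄ = 6.73 − (-0.342741)·23.857143 = 14.906820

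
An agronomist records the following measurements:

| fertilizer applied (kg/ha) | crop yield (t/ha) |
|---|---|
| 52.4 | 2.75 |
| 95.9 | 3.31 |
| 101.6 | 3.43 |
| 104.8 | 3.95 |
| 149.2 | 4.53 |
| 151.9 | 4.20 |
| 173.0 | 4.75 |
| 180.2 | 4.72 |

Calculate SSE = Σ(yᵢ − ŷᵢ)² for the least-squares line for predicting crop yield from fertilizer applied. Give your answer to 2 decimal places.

n = 8, Σx = 1009, Σy = 31.64, Σxy = 4210.127, Σx² = 140983.46, Σy² = 128.8878
Sxx = Σx² − (Σx)²/n = 140983.46 − 127260.125 = 13723.335
Sxy = Σxy − (Σx)(Σy)/n = 4210.127 − 3990.595 = 219.532
Syy = Σy² − (Σy)²/n = 128.8878 − 125.1362 = 3.7516
b = Sxy/Sxx = 219.532/13723.335 = 0.015997
SSE = Syy − b·Sxy = 3.7516 − 0.015997·219.532 = 0.239750

0.24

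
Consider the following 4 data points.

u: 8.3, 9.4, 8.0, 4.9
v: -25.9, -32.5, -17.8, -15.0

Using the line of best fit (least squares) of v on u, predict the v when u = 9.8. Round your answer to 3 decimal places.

n = 4, Σx = 30.6, Σy = -91.2, Σxy = -736.37, Σx² = 245.26
Sxx = Σx² − (Σx)²/n = 245.26 − 234.09 = 11.17
Sxy = Σxy − (Σx)(Σy)/n = -736.37 − (-697.68) = -38.69
b = Sxy/Sxx = -38.69/11.17 = -3.463742
a = ȳ − b·x̄ = -22.8 − (-3.463742)·7.65 = 3.697628
ŷ(9.8) = a + b·9.8 = 3.697628 + (-3.463742)·9.8 = -30.247046

-30.247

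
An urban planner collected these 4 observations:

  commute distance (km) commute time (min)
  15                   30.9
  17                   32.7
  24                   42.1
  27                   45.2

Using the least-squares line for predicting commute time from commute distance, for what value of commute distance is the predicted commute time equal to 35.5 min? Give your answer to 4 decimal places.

18.9414

n = 4, Σx = 83, Σy = 150.9, Σxy = 3250.2, Σx² = 1819
Sxx = Σx² − (Σx)²/n = 1819 − 1722.25 = 96.75
Sxy = Σxy − (Σx)(Σy)/n = 3250.2 − 3131.175 = 119.025
b = Sxy/Sxx = 119.025/96.75 = 1.230233
a = ȳ − b·x̄ = 37.725 − 1.230233·20.75 = 12.197674
Set a + b·x = 35.5: x = (35.5 − 12.197674) / 1.230233 = 18.941399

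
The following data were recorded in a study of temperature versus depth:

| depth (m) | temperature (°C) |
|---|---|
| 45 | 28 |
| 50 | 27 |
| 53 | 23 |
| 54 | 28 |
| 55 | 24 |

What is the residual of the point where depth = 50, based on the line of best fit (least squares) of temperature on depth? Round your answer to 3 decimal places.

0.549

n = 5, Σx = 257, Σy = 130, Σxy = 6661, Σx² = 13275
Sxx = Σx² − (Σx)²/n = 13275 − 13209.8 = 65.2
Sxy = Σxy − (Σx)(Σy)/n = 6661 − 6682 = -21
b = Sxy/Sxx = -21/65.2 = -0.322086
a = ȳ − b·x̄ = 26 − (-0.322086)·51.4 = 42.555215
ŷ(50) = 42.555215 + (-0.322086)·50 = 26.450920
residual = y − ŷ = 27 − 26.450920 = 0.549080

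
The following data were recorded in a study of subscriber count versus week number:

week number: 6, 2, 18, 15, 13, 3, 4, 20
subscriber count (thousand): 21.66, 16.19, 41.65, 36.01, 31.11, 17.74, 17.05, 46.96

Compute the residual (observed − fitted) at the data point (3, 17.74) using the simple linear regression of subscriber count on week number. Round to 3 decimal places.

1.073

n = 8, Σx = 81, Σy = 228.37, Σxy = 2917.24, Σx² = 1183
Sxx = Σx² − (Σx)²/n = 1183 − 820.125 = 362.875
Sxy = Σxy − (Σx)(Σy)/n = 2917.24 − 2312.24625 = 604.99375
b = Sxy/Sxx = 604.99375/362.875 = 1.667224
a = ȳ − b·x̄ = 28.54625 − 1.667224·10.125 = 11.665611
ŷ(3) = 11.665611 + 1.667224·3 = 16.667282
residual = y − ŷ = 17.74 − 16.667282 = 1.072718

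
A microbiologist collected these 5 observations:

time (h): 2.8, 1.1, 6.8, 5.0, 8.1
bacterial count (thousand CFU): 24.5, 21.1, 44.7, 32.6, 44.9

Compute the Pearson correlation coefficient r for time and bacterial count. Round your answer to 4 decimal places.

0.9779

n = 5, Σx = 23.8, Σy = 167.8, Σxy = 922.46, Σx² = 145.9, Σy² = 6122.32
Sxx = Σx² − (Σx)²/n = 145.9 − 113.288 = 32.612
Sxy = Σxy − (Σx)(Σy)/n = 922.46 − 798.728 = 123.732
Syy = Σy² − (Σy)²/n = 6122.32 − 5631.368 = 490.952
r = Sxy/√(Sxx·Syy) = 123.732/√(16010.926624) = 123.732/126.534290 = 0.977854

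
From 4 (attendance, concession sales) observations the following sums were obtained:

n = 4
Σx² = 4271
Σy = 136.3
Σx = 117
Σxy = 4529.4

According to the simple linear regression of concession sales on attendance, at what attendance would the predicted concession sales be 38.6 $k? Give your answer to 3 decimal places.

36.328

Sxx = Σx² − (Σx)²/n = 4271 − 3422.25 = 848.75
Sxy = Σxy − (Σx)(Σy)/n = 4529.4 − 3986.775 = 542.625
b = Sxy/Sxx = 542.625/848.75 = 0.639323
a = ȳ − b·x̄ = 34.075 − 0.639323·29.25 = 15.374816
Set a + b·x = 38.6: x = (38.6 − 15.374816) / 0.639323 = 36.327805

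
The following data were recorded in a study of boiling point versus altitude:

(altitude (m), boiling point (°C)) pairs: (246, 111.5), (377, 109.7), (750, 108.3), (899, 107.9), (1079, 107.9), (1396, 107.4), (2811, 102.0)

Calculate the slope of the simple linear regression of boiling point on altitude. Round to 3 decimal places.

n = 7, Σx = 7558, Σy = 754.7, Σxy = 800089.5, Σx² = 12588124
Sxx = Σx² − (Σx)²/n = 12588124 − 8160480.571429 = 4427643.428571
Sxy = Σxy − (Σx)(Σy)/n = 800089.5 − 814860.371429 = -14770.871429
b = Sxy/Sxx = -14770.871429/4427643.428571 = -0.003336

-0.003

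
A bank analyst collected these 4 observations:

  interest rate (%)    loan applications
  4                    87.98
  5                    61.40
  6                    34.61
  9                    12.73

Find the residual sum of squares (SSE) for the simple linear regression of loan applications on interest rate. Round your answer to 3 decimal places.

362.178

n = 4, Σx = 24, Σy = 196.72, Σxy = 981.15, Σx² = 158, Σy² = 12870.3454
Sxx = Σx² − (Σx)²/n = 158 − 144 = 14
Sxy = Σxy − (Σx)(Σy)/n = 981.15 − 1180.32 = -199.17
Syy = Σy² − (Σy)²/n = 12870.3454 − 9674.6896 = 3195.6558
b = Sxy/Sxx = -199.17/14 = -14.226429
SSE = Syy − b·Sxy = 3195.6558 − (-14.226429)·(-199.17) = 362.178021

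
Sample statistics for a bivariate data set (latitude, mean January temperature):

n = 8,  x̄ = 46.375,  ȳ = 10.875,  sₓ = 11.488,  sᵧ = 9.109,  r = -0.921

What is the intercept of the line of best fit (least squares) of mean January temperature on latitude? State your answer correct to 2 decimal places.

b = r · sᵧ/sₓ = -0.921 · 9.109/11.488 = -0.730274
a = ȳ − b·x̄ = 10.875 − (-0.730274)·46.375 = 44.741462

44.74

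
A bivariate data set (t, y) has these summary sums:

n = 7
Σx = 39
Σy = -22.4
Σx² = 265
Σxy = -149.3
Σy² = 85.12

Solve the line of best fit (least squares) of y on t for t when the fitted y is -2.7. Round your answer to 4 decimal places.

Sxx = Σx² − (Σx)²/n = 265 − 217.285714 = 47.714286
Sxy = Σxy − (Σx)(Σy)/n = -149.3 − (-124.8) = -24.5
b = Sxy/Sxx = -24.5/47.714286 = -0.513473
a = ȳ − b·x̄ = -3.2 − (-0.513473)·5.571429 = -0.339222
Set a + b·x = -2.7: x = (-2.7 − (-0.339222)) / (-0.513473) = 4.597668

4.5977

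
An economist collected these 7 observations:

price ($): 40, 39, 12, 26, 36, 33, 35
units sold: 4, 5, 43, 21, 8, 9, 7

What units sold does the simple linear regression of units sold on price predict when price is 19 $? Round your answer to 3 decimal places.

n = 7, Σx = 221, Σy = 97, Σxy = 2247, Σx² = 7551
Sxx = Σx² − (Σx)²/n = 7551 − 6977.285714 = 573.714286
Sxy = Σxy − (Σx)(Σy)/n = 2247 − 3062.428571 = -815.428571
b = Sxy/Sxx = -815.428571/573.714286 = -1.421315
a = ȳ − b·x̄ = 13.857143 − (-1.421315)·31.571429 = 58.730080
ŷ(19) = a + b·19 = 58.730080 + (-1.421315)·19 = 31.725100

31.725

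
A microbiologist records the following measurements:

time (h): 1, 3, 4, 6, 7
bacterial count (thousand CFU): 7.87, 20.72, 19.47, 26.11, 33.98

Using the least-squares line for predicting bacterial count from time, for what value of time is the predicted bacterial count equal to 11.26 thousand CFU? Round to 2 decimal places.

1.52

n = 5, Σx = 21, Σy = 108.15, Σxy = 542.43, Σx² = 111
Sxx = Σx² − (Σx)²/n = 111 − 88.2 = 22.8
Sxy = Σxy − (Σx)(Σy)/n = 542.43 − 454.23 = 88.2
b = Sxy/Sxx = 88.2/22.8 = 3.868421
a = ȳ − b·x̄ = 21.63 − 3.868421·4.2 = 5.382632
Set a + b·x = 11.26: x = (11.26 − 5.382632) / 3.868421 = 1.519320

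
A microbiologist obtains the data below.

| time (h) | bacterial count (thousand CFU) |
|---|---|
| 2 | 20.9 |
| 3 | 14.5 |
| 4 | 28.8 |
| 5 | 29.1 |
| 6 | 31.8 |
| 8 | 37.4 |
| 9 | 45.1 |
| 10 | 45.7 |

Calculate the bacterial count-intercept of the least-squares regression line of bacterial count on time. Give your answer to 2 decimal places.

n = 8, Σx = 47, Σy = 253.3, Σxy = 1698.9, Σx² = 335
Sxx = Σx² − (Σx)²/n = 335 − 276.125 = 58.875
Sxy = Σxy − (Σx)(Σy)/n = 1698.9 − 1488.1375 = 210.7625
b = Sxy/Sxx = 210.7625/58.875 = 3.579830
a = ȳ − b·x̄ = 31.6625 − 3.579830·5.875 = 10.630998

10.63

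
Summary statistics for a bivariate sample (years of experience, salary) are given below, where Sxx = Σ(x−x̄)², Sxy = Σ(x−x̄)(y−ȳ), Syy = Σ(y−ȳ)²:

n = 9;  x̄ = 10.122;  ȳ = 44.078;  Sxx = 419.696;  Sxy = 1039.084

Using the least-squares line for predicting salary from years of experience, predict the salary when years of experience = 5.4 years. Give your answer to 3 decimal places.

b = Sxy/Sxx = 1039.084/419.696 = 2.475802
a = ȳ − b·x̄ = 44.078 − 2.475802·10.122 = 19.017937
ŷ(5.4) = a + b·5.4 = 19.017937 + 2.475802·5.4 = 32.387265

32.387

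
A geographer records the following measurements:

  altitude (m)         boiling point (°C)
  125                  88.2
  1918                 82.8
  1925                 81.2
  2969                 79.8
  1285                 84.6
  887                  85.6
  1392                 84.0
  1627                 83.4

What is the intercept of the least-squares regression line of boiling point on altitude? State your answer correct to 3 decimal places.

n = 8, Σx = 12128, Σy = 669.6, Σxy = 1000329.6, Σx² = 23237722
Sxx = Σx² − (Σx)²/n = 23237722 − 18386048 = 4851674
Sxy = Σxy − (Σx)(Σy)/n = 1000329.6 − 1015113.6 = -14784
b = Sxy/Sxx = -14784/4851674 = -0.003047
a = ȳ − b·x̄ = 83.7 − (-0.003047)·1516 = 88.319549

88.320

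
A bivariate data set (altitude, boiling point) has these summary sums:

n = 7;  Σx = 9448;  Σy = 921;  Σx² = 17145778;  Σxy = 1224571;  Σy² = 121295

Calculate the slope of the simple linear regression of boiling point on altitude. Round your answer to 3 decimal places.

-0.004

Sxx = Σx² − (Σx)²/n = 17145778 − 12752100.571429 = 4393677.428571
Sxy = Σxy − (Σx)(Σy)/n = 1224571 − 1243086.857143 = -18515.857143
b = Sxy/Sxx = -18515.857143/4393677.428571 = -0.004214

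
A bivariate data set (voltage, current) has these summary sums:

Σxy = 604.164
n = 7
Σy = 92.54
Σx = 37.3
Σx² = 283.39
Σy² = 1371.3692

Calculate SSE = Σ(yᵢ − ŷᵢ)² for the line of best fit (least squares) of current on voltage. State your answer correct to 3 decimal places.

2.259

Sxx = Σx² − (Σx)²/n = 283.39 − 198.755714 = 84.634286
Sxy = Σxy − (Σx)(Σy)/n = 604.164 − 493.106 = 111.058
Syy = Σy² − (Σy)²/n = 1371.3692 − 1223.3788 = 147.9904
b = Sxy/Sxx = 111.058/84.634286 = 1.312211
SSE = Syy − b·Sxy = 147.9904 − 1.312211·111.058 = 2.258924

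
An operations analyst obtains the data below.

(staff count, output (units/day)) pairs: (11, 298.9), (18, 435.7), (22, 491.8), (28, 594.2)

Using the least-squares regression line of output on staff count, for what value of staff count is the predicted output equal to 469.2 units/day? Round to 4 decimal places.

n = 4, Σx = 79, Σy = 1820.6, Σxy = 38587.7, Σx² = 1713
Sxx = Σx² − (Σx)²/n = 1713 − 1560.25 = 152.75
Sxy = Σxy − (Σx)(Σy)/n = 38587.7 − 35956.85 = 2630.85
b = Sxy/Sxx = 2630.85/152.75 = 17.223241
a = ȳ − b·x̄ = 455.15 − 17.223241·19.75 = 114.990998
Set a + b·x = 469.2: x = (469.2 − 114.990998) / 17.223241 = 20.565758

20.5658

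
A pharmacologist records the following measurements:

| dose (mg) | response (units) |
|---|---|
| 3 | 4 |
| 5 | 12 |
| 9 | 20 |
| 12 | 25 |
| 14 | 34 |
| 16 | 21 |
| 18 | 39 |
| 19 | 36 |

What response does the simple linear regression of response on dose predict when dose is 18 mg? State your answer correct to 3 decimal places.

n = 8, Σx = 96, Σy = 191, Σxy = 2750, Σx² = 1396
Sxx = Σx² − (Σx)²/n = 1396 − 1152 = 244
Sxy = Σxy − (Σx)(Σy)/n = 2750 − 2292 = 458
b = Sxy/Sxx = 458/244 = 1.877049
a = ȳ − b·x̄ = 23.875 − 1.877049·12 = 1.350410
ŷ(18) = a + b·18 = 1.350410 + 1.877049·18 = 35.137295

35.137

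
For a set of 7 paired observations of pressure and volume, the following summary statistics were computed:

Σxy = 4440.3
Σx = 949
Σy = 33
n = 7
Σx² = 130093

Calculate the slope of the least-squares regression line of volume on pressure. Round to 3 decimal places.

Sxx = Σx² − (Σx)²/n = 130093 − 128657.285714 = 1435.714286
Sxy = Σxy − (Σx)(Σy)/n = 4440.3 − 4473.857143 = -33.557143
b = Sxy/Sxx = -33.557143/1435.714286 = -0.023373

-0.023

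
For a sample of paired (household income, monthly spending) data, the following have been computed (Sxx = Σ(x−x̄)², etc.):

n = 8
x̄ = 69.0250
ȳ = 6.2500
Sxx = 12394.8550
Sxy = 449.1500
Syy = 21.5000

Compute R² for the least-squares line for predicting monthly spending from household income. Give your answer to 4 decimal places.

0.7570

R² = Sxy²/(Sxx·Syy) = (449.15)²/(12394.855·21.5) = 0.757012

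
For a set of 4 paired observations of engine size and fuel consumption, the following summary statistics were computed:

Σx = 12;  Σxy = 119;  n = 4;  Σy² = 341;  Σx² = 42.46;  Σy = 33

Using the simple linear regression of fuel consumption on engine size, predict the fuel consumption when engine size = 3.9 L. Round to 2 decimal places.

11.04

Sxx = Σx² − (Σx)²/n = 42.46 − 36 = 6.46
Sxy = Σxy − (Σx)(Σy)/n = 119 − 99 = 20
b = Sxy/Sxx = 20/6.46 = 3.095975
a = ȳ − b·x̄ = 8.25 − 3.095975·3 = -1.037926
ŷ(3.9) = a + b·3.9 = -1.037926 + 3.095975·3.9 = 11.036378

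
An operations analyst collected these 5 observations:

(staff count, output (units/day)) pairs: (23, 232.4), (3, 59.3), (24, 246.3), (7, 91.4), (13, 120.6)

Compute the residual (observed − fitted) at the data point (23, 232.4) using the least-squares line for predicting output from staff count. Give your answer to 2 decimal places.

n = 5, Σx = 70, Σy = 750, Σxy = 13641.9, Σx² = 1332
Sxx = Σx² − (Σx)²/n = 1332 − 980 = 352
Sxy = Σxy − (Σx)(Σy)/n = 13641.9 − 10500 = 3141.9
b = Sxy/Sxx = 3141.9/352 = 8.925852
a = ȳ − b·x̄ = 150 − 8.925852·14 = 25.038068
ŷ(23) = 25.038068 + 8.925852·23 = 230.332670
residual = y − ŷ = 232.4 − 230.332670 = 2.067330

2.07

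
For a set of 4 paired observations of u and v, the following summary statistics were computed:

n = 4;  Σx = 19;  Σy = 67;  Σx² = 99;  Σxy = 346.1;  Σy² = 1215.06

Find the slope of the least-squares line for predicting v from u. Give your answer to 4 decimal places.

Sxx = Σx² − (Σx)²/n = 99 − 90.25 = 8.75
Sxy = Σxy − (Σx)(Σy)/n = 346.1 − 318.25 = 27.85
b = Sxy/Sxx = 27.85/8.75 = 3.182857

3.1829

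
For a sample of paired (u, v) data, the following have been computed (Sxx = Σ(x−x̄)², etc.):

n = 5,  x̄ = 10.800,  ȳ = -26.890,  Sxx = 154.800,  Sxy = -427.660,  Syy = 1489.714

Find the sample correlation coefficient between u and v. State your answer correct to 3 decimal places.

-0.891

r = Sxy/√(Sxx·Syy) = -427.66/√(230607.7272) = -427.66/480.216334 = -0.890557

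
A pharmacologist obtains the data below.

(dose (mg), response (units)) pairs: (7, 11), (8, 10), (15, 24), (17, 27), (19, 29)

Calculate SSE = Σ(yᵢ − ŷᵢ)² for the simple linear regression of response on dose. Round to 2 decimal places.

5.24

n = 5, Σx = 66, Σy = 101, Σxy = 1527, Σx² = 988, Σy² = 2367
Sxx = Σx² − (Σx)²/n = 988 − 871.2 = 116.8
Sxy = Σxy − (Σx)(Σy)/n = 1527 − 1333.2 = 193.8
Syy = Σy² − (Σy)²/n = 2367 − 2040.2 = 326.8
b = Sxy/Sxx = 193.8/116.8 = 1.659247
SSE = Syy − b·Sxy = 326.8 − 1.659247·193.8 = 5.238014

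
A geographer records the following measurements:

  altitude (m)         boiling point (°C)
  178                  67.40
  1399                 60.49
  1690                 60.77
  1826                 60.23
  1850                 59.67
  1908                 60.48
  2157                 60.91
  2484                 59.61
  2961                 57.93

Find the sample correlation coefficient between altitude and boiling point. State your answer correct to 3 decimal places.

n = 9, Σx = 16453, Σy = 547.49, Σxy = 986074.17, Σx² = 34832651, Σy² = 33360.0503
Sxx = Σx² − (Σx)²/n = 34832651 − 30077912.111111 = 4754738.888889
Sxy = Σxy − (Σx)(Σy)/n = 986074.17 − 1000872.552222 = -14798.382222
Syy = Σy² − (Σy)²/n = 33360.0503 − 33305.033344 = 55.016956
r = Sxy/√(Sxx·Syy) = -14798.382222/√(261591258.128272) = -14798.382222/16173.783049 = -0.914961

-0.915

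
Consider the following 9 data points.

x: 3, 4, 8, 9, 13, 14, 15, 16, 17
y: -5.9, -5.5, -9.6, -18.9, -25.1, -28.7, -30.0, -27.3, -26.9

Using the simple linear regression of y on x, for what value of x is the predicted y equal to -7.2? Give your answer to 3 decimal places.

4.246

n = 9, Σx = 99, Σy = -177.9, Σxy = -2358.8, Σx² = 1305
Sxx = Σx² − (Σx)²/n = 1305 − 1089 = 216
Sxy = Σxy − (Σx)(Σy)/n = -2358.8 − (-1956.9) = -401.9
b = Sxy/Sxx = -401.9/216 = -1.860648
a = ȳ − b·x̄ = -19.766667 − (-1.860648)·11 = 0.700463
Set a + b·x = -7.2: x = (-7.2 − 0.700463) / (-1.860648) = 4.246081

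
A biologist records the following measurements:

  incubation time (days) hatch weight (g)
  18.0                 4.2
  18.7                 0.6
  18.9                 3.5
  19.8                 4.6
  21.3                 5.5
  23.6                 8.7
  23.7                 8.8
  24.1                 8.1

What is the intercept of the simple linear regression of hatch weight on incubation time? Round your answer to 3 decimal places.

-16.399

n = 8, Σx = 168.1, Σy = 44, Σxy = 970.29, Σx² = 3576.09
Sxx = Σx² − (Σx)²/n = 3576.09 − 3532.20125 = 43.88875
Sxy = Σxy − (Σx)(Σy)/n = 970.29 − 924.55 = 45.74
b = Sxy/Sxx = 45.74/43.88875 = 1.042181
a = ȳ − b·x̄ = 5.5 − 1.042181·21.0125 = -16.398818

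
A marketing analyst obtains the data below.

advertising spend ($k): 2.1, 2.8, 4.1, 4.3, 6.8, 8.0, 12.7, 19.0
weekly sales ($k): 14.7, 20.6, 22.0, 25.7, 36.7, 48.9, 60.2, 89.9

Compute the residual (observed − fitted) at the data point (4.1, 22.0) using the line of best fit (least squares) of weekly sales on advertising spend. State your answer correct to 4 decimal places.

n = 8, Σx = 59.8, Σy = 318.7, Σxy = 3402.66, Σx² = 680.08
Sxx = Σx² − (Σx)²/n = 680.08 − 447.005 = 233.075
Sxy = Σxy − (Σx)(Σy)/n = 3402.66 − 2382.2825 = 1020.3775
b = Sxy/Sxx = 1020.3775/233.075 = 4.377893
a = ȳ − b·x̄ = 39.8375 − 4.377893·7.475 = 7.112747
ŷ(4.1) = 7.112747 + 4.377893·4.1 = 25.062110
residual = y − ŷ = 22.0 − 25.062110 = -3.062110

-3.0621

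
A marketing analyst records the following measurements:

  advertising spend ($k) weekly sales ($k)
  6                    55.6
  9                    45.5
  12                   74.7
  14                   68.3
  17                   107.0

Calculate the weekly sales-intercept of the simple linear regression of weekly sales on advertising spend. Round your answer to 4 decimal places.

n = 5, Σx = 58, Σy = 351.1, Σxy = 4414.7, Σx² = 746
Sxx = Σx² − (Σx)²/n = 746 − 672.8 = 73.2
Sxy = Σxy − (Σx)(Σy)/n = 4414.7 − 4072.76 = 341.94
b = Sxy/Sxx = 341.94/73.2 = 4.671311
a = ȳ − b·x̄ = 70.22 − 4.671311·11.6 = 16.032787

16.0328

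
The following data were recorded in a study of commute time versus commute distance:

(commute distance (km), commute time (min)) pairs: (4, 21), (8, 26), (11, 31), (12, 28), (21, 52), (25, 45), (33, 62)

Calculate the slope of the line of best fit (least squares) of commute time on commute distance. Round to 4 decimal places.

n = 7, Σx = 114, Σy = 265, Σxy = 5232, Σx² = 2500
Sxx = Σx² − (Σx)²/n = 2500 − 1856.571429 = 643.428571
Sxy = Σxy − (Σx)(Σy)/n = 5232 − 4315.714286 = 916.285714
b = Sxy/Sxx = 916.285714/643.428571 = 1.424067

1.4241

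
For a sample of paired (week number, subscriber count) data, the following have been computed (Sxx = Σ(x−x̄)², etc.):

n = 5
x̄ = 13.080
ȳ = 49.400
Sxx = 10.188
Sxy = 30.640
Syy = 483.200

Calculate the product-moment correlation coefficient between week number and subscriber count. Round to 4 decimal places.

0.4367

r = Sxy/√(Sxx·Syy) = 30.64/√(4922.8416) = 30.64/70.162965 = 0.436698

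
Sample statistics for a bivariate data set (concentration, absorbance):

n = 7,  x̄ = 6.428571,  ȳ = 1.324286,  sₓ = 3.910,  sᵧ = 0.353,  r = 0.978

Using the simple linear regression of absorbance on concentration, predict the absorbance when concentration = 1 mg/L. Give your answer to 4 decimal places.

b = r · sᵧ/sₓ = 0.978 · 0.353/3.91 = 0.088295
a = ȳ − b·x̄ = 1.324286 − 0.088295·6.428571 = 0.756674
ŷ(1) = a + b·1 = 0.756674 + 0.088295·1 = 0.844970

0.8450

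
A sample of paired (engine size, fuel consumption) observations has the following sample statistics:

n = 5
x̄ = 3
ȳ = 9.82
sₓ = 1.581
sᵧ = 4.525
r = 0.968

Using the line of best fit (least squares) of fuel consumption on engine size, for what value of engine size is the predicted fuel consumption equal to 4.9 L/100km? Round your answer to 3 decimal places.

b = r · sᵧ/sₓ = 0.968 · 4.525/1.581 = 2.770525
a = ȳ − b·x̄ = 9.82 − 2.770525·3 = 1.508425
Set a + b·x = 4.9: x = (4.9 − 1.508425) / 2.770525 = 1.224163

1.224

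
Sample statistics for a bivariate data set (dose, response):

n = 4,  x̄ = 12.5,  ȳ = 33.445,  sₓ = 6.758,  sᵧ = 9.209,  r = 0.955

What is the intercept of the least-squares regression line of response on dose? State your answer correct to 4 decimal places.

17.1780

b = r · sᵧ/sₓ = 0.955 · 9.209/6.758 = 1.301361
a = ȳ − b·x̄ = 33.445 − 1.301361·12.5 = 17.177992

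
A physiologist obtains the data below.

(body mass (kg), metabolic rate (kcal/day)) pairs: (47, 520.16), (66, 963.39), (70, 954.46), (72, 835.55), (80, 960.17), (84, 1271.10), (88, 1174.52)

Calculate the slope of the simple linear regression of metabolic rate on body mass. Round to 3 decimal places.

n = 7, Σx = 507, Σy = 6679.35, Σxy = 501946.82, Σx² = 37849
Sxx = Σx² − (Σx)²/n = 37849 − 36721.285714 = 1127.714286
Sxy = Σxy − (Σx)(Σy)/n = 501946.82 − 483775.778571 = 18171.041429
b = Sxy/Sxx = 18171.041429/1127.714286 = 16.113161

16.113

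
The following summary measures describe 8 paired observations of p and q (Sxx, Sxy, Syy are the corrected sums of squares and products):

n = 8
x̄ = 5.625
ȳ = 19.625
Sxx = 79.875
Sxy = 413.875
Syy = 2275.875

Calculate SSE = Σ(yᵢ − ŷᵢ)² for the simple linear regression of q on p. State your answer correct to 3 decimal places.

b = Sxy/Sxx = 413.875/79.875 = 5.181534
SSE = Syy − b·Sxy = 2275.875 − 5.181534·413.875 = 131.367762

131.368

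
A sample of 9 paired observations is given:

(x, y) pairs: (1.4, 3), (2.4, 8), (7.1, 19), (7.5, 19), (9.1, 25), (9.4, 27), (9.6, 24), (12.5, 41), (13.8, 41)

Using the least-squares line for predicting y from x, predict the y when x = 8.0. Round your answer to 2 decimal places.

n = 9, Σx = 72.8, Σy = 207, Σxy = 2090.8, Σx² = 724.4
Sxx = Σx² − (Σx)²/n = 724.4 − 588.871111 = 135.528889
Sxy = Σxy − (Σx)(Σy)/n = 2090.8 − 1674.4 = 416.4
b = Sxy/Sxx = 416.4/135.528889 = 3.072408
a = ȳ − b·x̄ = 23 − 3.072408·8.088889 = -1.852364
ŷ(8.0) = a + b·8.0 = -1.852364 + 3.072408·8 = 22.726897

22.73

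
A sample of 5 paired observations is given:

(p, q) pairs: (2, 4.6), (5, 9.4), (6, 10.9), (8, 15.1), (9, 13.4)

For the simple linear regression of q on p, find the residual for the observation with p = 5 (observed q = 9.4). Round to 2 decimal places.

0.14

n = 5, Σx = 30, Σy = 53.4, Σxy = 363, Σx² = 210
Sxx = Σx² − (Σx)²/n = 210 − 180 = 30
Sxy = Σxy − (Σx)(Σy)/n = 363 − 320.4 = 42.6
b = Sxy/Sxx = 42.6/30 = 1.42
a = ȳ − b·x̄ = 10.68 − 1.42·6 = 2.16
ŷ(5) = 2.16 + 1.42·5 = 9.26
residual = y − ŷ = 9.4 − 9.26 = 0.14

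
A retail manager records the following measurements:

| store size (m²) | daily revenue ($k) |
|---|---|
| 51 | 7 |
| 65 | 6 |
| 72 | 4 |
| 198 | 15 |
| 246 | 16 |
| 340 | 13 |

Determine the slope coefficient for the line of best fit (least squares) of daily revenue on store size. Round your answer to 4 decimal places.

0.0355

n = 6, Σx = 972, Σy = 61, Σxy = 12361, Σx² = 227330
Sxx = Σx² − (Σx)²/n = 227330 − 157464 = 69866
Sxy = Σxy − (Σx)(Σy)/n = 12361 − 9882 = 2479
b = Sxy/Sxx = 2479/69866 = 0.035482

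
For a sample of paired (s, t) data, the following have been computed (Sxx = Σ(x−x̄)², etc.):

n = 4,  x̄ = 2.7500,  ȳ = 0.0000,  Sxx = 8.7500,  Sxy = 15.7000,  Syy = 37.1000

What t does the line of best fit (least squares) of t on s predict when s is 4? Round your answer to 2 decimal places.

b = Sxy/Sxx = 15.7/8.75 = 1.794286
a = ȳ − b·x̄ = 0 − 1.794286·2.75 = -4.934286
ŷ(4) = a + b·4 = -4.934286 + 1.794286·4 = 2.242857

2.24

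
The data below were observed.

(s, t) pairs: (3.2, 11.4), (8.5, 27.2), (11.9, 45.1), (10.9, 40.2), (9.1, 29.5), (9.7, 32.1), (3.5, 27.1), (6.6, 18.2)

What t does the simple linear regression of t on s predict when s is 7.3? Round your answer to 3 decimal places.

n = 8, Σx = 63.4, Σy = 230.8, Σxy = 2037.34, Σx² = 575.62
Sxx = Σx² − (Σx)²/n = 575.62 − 502.445 = 73.175
Sxy = Σxy − (Σx)(Σy)/n = 2037.34 − 1829.09 = 208.25
b = Sxy/Sxx = 208.25/73.175 = 2.845917
a = ȳ − b·x̄ = 28.85 − 2.845917·7.925 = 6.296105
ŷ(7.3) = a + b·7.3 = 6.296105 + 2.845917·7.3 = 27.071302

27.071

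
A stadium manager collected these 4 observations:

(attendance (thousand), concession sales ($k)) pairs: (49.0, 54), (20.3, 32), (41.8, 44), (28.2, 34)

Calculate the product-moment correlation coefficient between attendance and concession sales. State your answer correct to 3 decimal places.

0.970

n = 4, Σx = 139.3, Σy = 164, Σxy = 6093.6, Σx² = 5355.57, Σy² = 7032
Sxx = Σx² − (Σx)²/n = 5355.57 − 4851.1225 = 504.4475
Sxy = Σxy − (Σx)(Σy)/n = 6093.6 − 5711.3 = 382.3
Syy = Σy² − (Σy)²/n = 7032 − 6724 = 308
r = Sxy/√(Sxx·Syy) = 382.3/√(155369.83) = 382.3/394.169798 = 0.969887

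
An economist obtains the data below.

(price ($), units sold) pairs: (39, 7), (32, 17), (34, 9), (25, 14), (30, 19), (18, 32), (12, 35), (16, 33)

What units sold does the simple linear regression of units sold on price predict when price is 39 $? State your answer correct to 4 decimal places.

n = 8, Σx = 206, Σy = 166, Σxy = 3567, Σx² = 5950
Sxx = Σx² − (Σx)²/n = 5950 − 5304.5 = 645.5
Sxy = Σxy − (Σx)(Σy)/n = 3567 − 4274.5 = -707.5
b = Sxy/Sxx = -707.5/645.5 = -1.096050
a = ȳ − b·x̄ = 20.75 − (-1.096050)·25.75 = 48.973277
ŷ(39) = a + b·39 = 48.973277 + (-1.096050)·39 = 6.227343

6.2273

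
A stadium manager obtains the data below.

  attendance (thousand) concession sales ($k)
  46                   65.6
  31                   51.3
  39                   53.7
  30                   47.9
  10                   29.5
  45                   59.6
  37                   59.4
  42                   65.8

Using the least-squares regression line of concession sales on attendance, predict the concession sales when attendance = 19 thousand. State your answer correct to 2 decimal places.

38.54

n = 8, Σx = 280, Σy = 432.8, Σxy = 16077.6, Σx² = 10756
Sxx = Σx² − (Σx)²/n = 10756 − 9800 = 956
Sxy = Σxy − (Σx)(Σy)/n = 16077.6 − 15148 = 929.6
b = Sxy/Sxx = 929.6/956 = 0.972385
a = ȳ − b·x̄ = 54.1 − 0.972385·35 = 20.066527
ŷ(19) = a + b·19 = 20.066527 + 0.972385·19 = 38.541841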